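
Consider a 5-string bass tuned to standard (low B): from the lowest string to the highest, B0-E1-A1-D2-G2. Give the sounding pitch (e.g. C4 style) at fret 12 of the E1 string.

E1 is MIDI 28. Adding 12 gives 40, which is E2.

E2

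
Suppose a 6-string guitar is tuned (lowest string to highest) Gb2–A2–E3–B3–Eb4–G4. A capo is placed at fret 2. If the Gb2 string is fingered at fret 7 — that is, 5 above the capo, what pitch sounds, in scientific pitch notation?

Db3

The capo raises the open Gb2 by 2 semitones to Ab2; fretting 5 more gives Gb2 + 2 + 5 = Gb2 + 7 semitones = Db3.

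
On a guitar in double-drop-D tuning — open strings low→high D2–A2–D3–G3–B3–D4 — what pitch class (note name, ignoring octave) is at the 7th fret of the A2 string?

E

A2 is MIDI 45. Adding 7 gives 52; 52 mod 12 = 4, i.e. E.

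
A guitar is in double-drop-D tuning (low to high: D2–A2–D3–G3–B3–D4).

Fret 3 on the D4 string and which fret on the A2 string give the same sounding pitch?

D4 at fret 3 is D4 + 3 semitones = F4.
The open A2 string is 17 semitones below the open D4, so the same pitch on the A2 string lies at fret 3 + 17 = 20.

20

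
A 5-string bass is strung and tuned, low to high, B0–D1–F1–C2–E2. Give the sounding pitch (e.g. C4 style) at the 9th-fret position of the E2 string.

C#3

The open E2 string plus 9 semitones: E–F–F#–G–G#–A–A#–B–C–C#.
The walk passes from B into C once, so the octave number goes from 2 to 3.
(Equivalently spelled Db3.)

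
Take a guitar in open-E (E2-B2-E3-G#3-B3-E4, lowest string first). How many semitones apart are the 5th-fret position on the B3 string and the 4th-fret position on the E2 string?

20 semitones

B3 at fret 5 → E4 (MIDI 64); E2 at fret 4 → G#2 (MIDI 44).
64 − 44 = 20, so the two pitches are 20 semitones apart, with E4 the higher.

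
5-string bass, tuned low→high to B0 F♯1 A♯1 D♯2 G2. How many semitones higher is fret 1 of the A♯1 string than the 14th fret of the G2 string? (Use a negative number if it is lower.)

A♯1 at fret 1 → B1 (MIDI 35); G2 at fret 14 → A3 (MIDI 57).
35 − 57 = -22, so the two pitches are 22 semitones apart.

-22 semitones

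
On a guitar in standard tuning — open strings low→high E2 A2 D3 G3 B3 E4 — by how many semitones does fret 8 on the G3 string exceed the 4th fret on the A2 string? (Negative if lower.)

14 semitones

G3 at fret 8 → D♯4 (MIDI 63); A2 at fret 4 → C♯3 (MIDI 49).
63 − 49 = 14, so the two pitches are 14 semitones apart.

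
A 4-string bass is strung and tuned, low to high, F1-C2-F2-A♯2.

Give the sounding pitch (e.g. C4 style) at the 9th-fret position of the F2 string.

The open F2 string plus 9 semitones: F–F#–G–G#–A–A#–B–C–C#–D.
The walk passes from B into C once, so the octave number goes from 2 to 3.

D3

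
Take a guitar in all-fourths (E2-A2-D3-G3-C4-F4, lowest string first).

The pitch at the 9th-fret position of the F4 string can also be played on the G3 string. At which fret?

19

F4 at fret 9 is F4 + 9 semitones = D5.
The open G3 string is 10 semitones below the open F4, so the same pitch on the G3 string lies at fret 9 + 10 = 19.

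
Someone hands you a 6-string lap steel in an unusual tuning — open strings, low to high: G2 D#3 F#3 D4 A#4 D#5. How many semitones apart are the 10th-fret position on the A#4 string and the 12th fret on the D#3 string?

A#4 at fret 10 → G#5 (MIDI 80); D#3 at fret 12 → D#4 (MIDI 63).
80 − 63 = 17, so the two pitches are 17 semitones apart, with G#5 the higher.

17 semitones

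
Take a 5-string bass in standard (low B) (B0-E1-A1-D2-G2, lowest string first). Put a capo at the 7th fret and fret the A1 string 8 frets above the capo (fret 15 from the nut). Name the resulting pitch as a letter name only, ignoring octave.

The capo raises the open A1 by 7 semitones to E2; fretting 8 more gives A1 + 7 + 8 = A1 + 15 semitones, landing on C.

C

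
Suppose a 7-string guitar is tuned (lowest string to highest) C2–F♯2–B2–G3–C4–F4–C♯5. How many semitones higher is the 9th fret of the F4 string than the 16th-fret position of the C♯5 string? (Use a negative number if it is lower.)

-15 semitones

F4 at fret 9 → D5 (MIDI 74); C♯5 at fret 16 → F6 (MIDI 89).
74 − 89 = -15, so the two pitches are 15 semitones apart.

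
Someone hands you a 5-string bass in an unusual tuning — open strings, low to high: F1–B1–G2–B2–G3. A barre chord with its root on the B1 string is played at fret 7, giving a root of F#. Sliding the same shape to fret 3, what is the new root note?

D

Moving from fret 7 to fret 3 shifts the root by -4 semitones.
F# down 4 semitones is D.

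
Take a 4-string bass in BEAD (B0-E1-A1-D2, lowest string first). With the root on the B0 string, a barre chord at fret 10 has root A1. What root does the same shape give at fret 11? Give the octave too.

A#1

Moving from fret 10 to fret 11 shifts the root by 1 semitone.
A1 up 1 semitone is A#1.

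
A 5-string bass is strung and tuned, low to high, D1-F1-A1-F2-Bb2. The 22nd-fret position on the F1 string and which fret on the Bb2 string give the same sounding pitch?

5

Fret 22 on F1 is MIDI 29 + 22 = 51 (Eb3). On the Bb2 string (open MIDI 46), that pitch is 51 − 46 = fret 5.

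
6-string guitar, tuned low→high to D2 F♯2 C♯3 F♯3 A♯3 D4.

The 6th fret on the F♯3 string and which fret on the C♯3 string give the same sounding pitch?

F♯3 at fret 6 is F♯3 + 6 semitones = C4.
The open C♯3 string is 5 semitones below the open F♯3, so the same pitch on the C♯3 string lies at fret 6 + 5 = 11.

11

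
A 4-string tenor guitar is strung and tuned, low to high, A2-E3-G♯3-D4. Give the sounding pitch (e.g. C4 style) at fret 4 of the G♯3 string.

C4

G♯3 is MIDI 56. Adding 4 gives 60, which is C4.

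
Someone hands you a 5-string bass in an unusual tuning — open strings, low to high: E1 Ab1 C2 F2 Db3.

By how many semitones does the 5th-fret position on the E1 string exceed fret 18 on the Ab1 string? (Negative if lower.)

-17 semitones

E1 at fret 5 → A1 (MIDI 33); Ab1 at fret 18 → D3 (MIDI 50).
33 − 50 = -17, so the two pitches are 17 semitones apart.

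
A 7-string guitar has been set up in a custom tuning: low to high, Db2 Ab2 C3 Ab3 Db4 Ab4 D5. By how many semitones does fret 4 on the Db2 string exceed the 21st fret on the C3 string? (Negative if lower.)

Db2 at fret 4 → F2 (MIDI 41); C3 at fret 21 → A4 (MIDI 69).
41 − 69 = -28, so the two pitches are 28 semitones apart.

-28 semitones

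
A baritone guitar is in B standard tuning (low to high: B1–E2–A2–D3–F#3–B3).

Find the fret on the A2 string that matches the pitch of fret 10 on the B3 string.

24

B3 at fret 10 is B3 + 10 semitones = A4.
The open A2 string is 14 semitones below the open B3, so the same pitch on the A2 string lies at fret 10 + 14 = 24.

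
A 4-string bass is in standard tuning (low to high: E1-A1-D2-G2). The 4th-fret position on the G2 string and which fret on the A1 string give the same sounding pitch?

Fret 4 on G2 is MIDI 43 + 4 = 47 (B2). On the A1 string (open MIDI 33), that pitch is 47 − 33 = fret 14.

14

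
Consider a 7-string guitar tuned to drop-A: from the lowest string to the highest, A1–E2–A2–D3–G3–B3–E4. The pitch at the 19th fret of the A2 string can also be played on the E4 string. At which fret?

0

Fret 19 on A2 is MIDI 45 + 19 = 64 (E4). On the E4 string (open MIDI 64), that pitch is 64 − 64 = fret 0.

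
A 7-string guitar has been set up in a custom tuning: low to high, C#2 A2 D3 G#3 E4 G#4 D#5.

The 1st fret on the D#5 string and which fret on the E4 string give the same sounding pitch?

Fret 1 on D#5 is MIDI 75 + 1 = 76 (E5). On the E4 string (open MIDI 64), that pitch is 76 − 64 = fret 12.

12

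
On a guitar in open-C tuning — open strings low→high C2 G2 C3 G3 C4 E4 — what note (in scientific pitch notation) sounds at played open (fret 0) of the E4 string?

Fret 0 is the open string itself, so the pitch is just E4.

E4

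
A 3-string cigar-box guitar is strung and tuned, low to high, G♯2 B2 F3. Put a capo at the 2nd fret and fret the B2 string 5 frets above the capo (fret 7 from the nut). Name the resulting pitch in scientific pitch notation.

The capo raises the open B2 by 2 semitones to C♯3; fretting 5 more gives B2 + 2 + 5 = B2 + 7 semitones = F♯3.

F♯3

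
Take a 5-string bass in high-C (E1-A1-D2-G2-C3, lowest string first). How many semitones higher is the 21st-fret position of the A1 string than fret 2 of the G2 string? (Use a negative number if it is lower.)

A1 at fret 21 → F#3 (MIDI 54); G2 at fret 2 → A2 (MIDI 45).
54 − 45 = 9, so the two pitches are 9 semitones apart.

9 semitones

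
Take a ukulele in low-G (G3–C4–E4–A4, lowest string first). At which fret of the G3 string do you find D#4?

8

D#4 is 8 semitones above the open G3 (G–G#–A–A#–B–C–C#–D–D#), so it sits at fret 8.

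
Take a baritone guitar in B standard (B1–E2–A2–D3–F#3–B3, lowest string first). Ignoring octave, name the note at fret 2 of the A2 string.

A2 is MIDI 45. Adding 2 gives 47; 47 mod 12 = 11, i.e. B.

B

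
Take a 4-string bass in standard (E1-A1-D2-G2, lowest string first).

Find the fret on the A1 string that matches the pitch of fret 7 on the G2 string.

Fret 7 on G2 is MIDI 43 + 7 = 50 (D3). On the A1 string (open MIDI 33), that pitch is 50 − 33 = fret 17.

17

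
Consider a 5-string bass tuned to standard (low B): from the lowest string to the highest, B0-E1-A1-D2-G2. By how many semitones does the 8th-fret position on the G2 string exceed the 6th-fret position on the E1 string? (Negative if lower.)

G2 at fret 8 → D#3 (MIDI 51); E1 at fret 6 → A#1 (MIDI 34).
51 − 34 = 17, so the two pitches are 17 semitones apart.

17 semitones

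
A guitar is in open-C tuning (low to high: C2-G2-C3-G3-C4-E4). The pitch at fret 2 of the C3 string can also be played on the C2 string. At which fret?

Fret 2 on C3 is MIDI 48 + 2 = 50 (D3). On the C2 string (open MIDI 36), that pitch is 50 − 36 = fret 14.

14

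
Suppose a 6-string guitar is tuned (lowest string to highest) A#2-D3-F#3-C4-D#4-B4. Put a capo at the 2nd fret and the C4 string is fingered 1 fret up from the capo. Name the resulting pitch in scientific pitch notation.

D#4

The capo raises the open C4 by 2 semitones to D4; fretting 1 more gives C4 + 2 + 1 = C4 + 3 semitones = D#4.
(Also written Eb.)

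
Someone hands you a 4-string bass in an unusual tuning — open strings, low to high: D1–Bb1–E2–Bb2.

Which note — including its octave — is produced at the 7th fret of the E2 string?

The open E2 string plus 7 semitones: E–F–Gb–G–Ab–A–Bb–B.
No B→C boundary is crossed, so the octave stays at 2.

B2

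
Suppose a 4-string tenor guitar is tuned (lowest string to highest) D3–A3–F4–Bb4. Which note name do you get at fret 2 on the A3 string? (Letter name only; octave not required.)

B

The open A3 string plus 2 semitones: A–Bb–B.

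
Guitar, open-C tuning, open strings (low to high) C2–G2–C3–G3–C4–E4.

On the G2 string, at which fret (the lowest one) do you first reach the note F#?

From G2, count semitones up the chromatic scale until reaching F#: G–G#–A–A#–…–E–F–F# — 11 steps.

11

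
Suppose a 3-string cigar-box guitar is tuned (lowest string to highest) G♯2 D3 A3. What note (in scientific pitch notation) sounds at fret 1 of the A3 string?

The open A3 string plus 1 semitone: A–A#.
No B→C boundary is crossed, so the octave stays at 3.
(Equivalently spelled B♭3.)

A♯3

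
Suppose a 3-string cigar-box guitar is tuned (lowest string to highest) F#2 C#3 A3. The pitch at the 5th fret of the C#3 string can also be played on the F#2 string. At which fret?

12

Fret 5 on C#3 is MIDI 49 + 5 = 54 (F#3). On the F#2 string (open MIDI 42), that pitch is 54 − 42 = fret 12.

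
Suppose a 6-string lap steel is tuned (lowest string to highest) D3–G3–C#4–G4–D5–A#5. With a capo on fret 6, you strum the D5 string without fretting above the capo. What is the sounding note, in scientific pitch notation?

G#5

The capo raises the open D5 by 6 semitones to G#5; fretting 0 more gives D5 + 6 + 0 = D5 + 6 semitones = G#5.
(Also written Ab.)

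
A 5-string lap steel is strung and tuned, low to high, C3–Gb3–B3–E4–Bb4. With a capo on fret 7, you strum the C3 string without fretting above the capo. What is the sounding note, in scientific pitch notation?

The capo raises the open C3 by 7 semitones to G3; fretting 0 more gives C3 + 7 + 0 = C3 + 7 semitones = G3.

G3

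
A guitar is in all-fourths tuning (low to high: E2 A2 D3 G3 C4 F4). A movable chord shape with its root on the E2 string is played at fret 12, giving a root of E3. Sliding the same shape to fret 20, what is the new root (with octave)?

C4

Moving from fret 12 to fret 20 shifts the root by 8 semitones.
E3 up 8 semitones is C4.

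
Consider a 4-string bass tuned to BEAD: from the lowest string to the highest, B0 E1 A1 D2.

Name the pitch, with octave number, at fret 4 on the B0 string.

D♯1

The open B0 string plus 4 semitones: B–C–C#–D–D#.
The walk passes from B into C once, so the octave number goes from 0 to 1.
(Equivalently spelled E♭1.)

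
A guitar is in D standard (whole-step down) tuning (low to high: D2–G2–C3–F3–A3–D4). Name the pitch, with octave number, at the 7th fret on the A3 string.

E4

Each fret is one semitone, so A3 + 7 = E4.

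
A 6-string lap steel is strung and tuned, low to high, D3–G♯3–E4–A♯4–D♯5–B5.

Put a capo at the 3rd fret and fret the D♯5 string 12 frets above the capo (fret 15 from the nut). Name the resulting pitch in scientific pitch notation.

F♯6

The capo raises the open D♯5 by 3 semitones to F♯5; fretting 12 more gives D♯5 + 3 + 12 = D♯5 + 15 semitones = F♯6.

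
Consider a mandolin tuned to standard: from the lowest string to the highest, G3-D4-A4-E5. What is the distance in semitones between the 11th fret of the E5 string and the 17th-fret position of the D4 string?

8 semitones

E5 at fret 11 → D#6 (MIDI 87); D4 at fret 17 → G5 (MIDI 79).
87 − 79 = 8, so the two pitches are 8 semitones apart, with D#6 the higher.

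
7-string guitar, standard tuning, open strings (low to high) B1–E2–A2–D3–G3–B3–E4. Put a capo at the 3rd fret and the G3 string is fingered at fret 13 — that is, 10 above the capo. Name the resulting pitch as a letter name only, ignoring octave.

The capo raises the open G3 by 3 semitones to A#3; fretting 10 more gives G3 + 3 + 10 = G3 + 13 semitones, landing on G#.

G#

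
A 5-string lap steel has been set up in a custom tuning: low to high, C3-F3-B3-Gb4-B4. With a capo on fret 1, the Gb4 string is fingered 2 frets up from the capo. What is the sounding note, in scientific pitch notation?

The capo raises the open Gb4 by 1 semitone to G4; fretting 2 more gives Gb4 + 1 + 2 = Gb4 + 3 semitones = A4.

A4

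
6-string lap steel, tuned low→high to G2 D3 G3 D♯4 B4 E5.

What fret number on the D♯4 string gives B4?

B4 is 8 semitones above the open D♯4 (D#–E–F–F#–G–G#–A–A#–B), so it sits at fret 8.

8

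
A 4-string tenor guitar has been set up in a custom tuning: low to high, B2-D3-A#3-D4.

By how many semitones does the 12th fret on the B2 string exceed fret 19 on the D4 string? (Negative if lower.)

B2 at fret 12 → B3 (MIDI 59); D4 at fret 19 → A5 (MIDI 81).
59 − 81 = -22, so the two pitches are 22 semitones apart.

-22 semitones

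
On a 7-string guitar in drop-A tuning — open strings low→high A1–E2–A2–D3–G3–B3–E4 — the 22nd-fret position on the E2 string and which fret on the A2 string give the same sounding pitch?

17

E2 at fret 22 is E2 + 22 semitones = D4.
The open A2 string is 5 semitones above the open E2, so the same pitch on the A2 string lies at fret 22 − 5 = 17.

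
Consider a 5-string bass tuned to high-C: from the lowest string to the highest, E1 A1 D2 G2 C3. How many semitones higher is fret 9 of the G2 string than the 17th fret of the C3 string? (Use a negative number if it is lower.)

G2 at fret 9 → E3 (MIDI 52); C3 at fret 17 → F4 (MIDI 65).
52 − 65 = -13, so the two pitches are 13 semitones apart.

-13 semitones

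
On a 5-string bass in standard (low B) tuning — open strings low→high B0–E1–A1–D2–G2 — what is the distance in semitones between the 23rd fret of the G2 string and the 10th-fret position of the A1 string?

G2 at fret 23 → F#4 (MIDI 66); A1 at fret 10 → G2 (MIDI 43).
66 − 43 = 23, so the two pitches are 23 semitones apart, with F#4 the higher.

23 semitones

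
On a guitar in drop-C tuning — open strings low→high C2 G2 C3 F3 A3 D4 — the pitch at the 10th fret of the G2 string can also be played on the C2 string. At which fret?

G2 at fret 10 is G2 + 10 semitones = F3.
The open C2 string is 7 semitones below the open G2, so the same pitch on the C2 string lies at fret 10 + 7 = 17.

17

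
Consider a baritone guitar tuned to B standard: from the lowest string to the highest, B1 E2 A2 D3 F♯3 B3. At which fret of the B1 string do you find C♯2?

2

C♯2 is 2 semitones above the open B1 (B–C–C#), so it sits at fret 2.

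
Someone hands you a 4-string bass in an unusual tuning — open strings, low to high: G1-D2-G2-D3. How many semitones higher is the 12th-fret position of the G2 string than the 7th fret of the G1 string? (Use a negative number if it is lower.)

17 semitones

G2 at fret 12 → G3 (MIDI 55); G1 at fret 7 → D2 (MIDI 38).
55 − 38 = 17, so the two pitches are 17 semitones apart.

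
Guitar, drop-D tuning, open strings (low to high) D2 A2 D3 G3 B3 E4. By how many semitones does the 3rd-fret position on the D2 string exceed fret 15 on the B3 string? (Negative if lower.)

-33 semitones

D2 at fret 3 → F2 (MIDI 41); B3 at fret 15 → D5 (MIDI 74).
41 − 74 = -33, so the two pitches are 33 semitones apart.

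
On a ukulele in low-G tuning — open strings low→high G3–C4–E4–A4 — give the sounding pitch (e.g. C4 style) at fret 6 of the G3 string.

The open G3 string plus 6 semitones: G–G#–A–A#–B–C–C#.
The walk passes from B into C once, so the octave number goes from 3 to 4.
(Equivalently spelled Db4.)

C#4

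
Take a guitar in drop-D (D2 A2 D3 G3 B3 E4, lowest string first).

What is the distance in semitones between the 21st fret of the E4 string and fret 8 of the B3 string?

E4 at fret 21 → C♯6 (MIDI 85); B3 at fret 8 → G4 (MIDI 67).
85 − 67 = 18, so the two pitches are 18 semitones apart, with C♯6 the higher.

18 semitones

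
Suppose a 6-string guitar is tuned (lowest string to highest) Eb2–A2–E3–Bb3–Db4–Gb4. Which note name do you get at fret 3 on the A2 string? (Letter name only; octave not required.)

C

A2 is MIDI 45. Adding 3 gives 48; 48 mod 12 = 0, i.e. C.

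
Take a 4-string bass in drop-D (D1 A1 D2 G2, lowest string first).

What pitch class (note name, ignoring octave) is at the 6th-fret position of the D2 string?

Each fret is one semitone, so D2 + 6 = G#.

G#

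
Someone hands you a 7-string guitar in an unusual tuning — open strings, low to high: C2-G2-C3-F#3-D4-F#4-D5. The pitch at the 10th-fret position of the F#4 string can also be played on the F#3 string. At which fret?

F#4 at fret 10 is F#4 + 10 semitones = E5.
The open F#3 string is 12 semitones below the open F#4, so the same pitch on the F#3 string lies at fret 10 + 12 = 22.

22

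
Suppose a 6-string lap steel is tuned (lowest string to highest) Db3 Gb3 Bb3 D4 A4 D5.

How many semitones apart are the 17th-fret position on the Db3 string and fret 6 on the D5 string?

Db3 at fret 17 → Gb4 (MIDI 66); D5 at fret 6 → Ab5 (MIDI 80).
66 − 80 = -14, so the two pitches are 14 semitones apart, with Ab5 the higher.

14 semitones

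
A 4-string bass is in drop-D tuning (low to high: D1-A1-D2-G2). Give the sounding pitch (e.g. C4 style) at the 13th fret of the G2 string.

The open G2 string plus 13 semitones: G–G#–A–A#–…–F#–G–G#.
The walk passes from B into C once, so the octave number goes from 2 to 3.

G#3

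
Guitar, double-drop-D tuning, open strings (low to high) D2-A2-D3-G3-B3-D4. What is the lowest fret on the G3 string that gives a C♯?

From G3, count semitones up the chromatic scale until reaching C♯: G–G#–A–A#–B–C–C# — 6 steps.

6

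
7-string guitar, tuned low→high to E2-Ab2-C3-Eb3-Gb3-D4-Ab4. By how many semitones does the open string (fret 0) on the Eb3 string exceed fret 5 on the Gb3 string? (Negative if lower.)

Eb3 at fret 0 → Eb3 (MIDI 51); Gb3 at fret 5 → B3 (MIDI 59).
51 − 59 = -8, so the two pitches are 8 semitones apart.

-8 semitones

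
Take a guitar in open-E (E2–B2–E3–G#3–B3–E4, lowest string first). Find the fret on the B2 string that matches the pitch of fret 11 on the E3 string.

E3 at fret 11 is E3 + 11 semitones = D#4.
The open B2 string is 5 semitones below the open E3, so the same pitch on the B2 string lies at fret 11 + 5 = 16.

16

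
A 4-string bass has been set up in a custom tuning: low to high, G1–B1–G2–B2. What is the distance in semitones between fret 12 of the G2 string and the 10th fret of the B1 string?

10 semitones

G2 at fret 12 → G3 (MIDI 55); B1 at fret 10 → A2 (MIDI 45).
55 − 45 = 10, so the two pitches are 10 semitones apart, with G3 the higher.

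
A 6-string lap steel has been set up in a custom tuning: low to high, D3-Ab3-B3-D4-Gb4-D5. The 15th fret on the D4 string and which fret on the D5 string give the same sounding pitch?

Fret 15 on D4 is MIDI 62 + 15 = 77 (F5). On the D5 string (open MIDI 74), that pitch is 77 − 74 = fret 3.

3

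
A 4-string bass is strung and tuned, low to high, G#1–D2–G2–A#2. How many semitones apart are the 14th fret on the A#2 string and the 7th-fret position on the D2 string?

A#2 at fret 14 → C4 (MIDI 60); D2 at fret 7 → A2 (MIDI 45).
60 − 45 = 15, so the two pitches are 15 semitones apart, with C4 the higher.

15 semitones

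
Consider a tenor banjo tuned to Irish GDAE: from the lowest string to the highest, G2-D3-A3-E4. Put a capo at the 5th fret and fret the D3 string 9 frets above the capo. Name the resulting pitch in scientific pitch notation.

E4

The capo raises the open D3 by 5 semitones to G3; fretting 9 more gives D3 + 5 + 9 = D3 + 14 semitones = E4.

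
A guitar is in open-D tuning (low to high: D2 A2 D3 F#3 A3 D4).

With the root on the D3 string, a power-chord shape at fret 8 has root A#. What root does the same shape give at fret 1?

Moving from fret 8 to fret 1 shifts the root by -7 semitones.
A# down 7 semitones is D#.

D#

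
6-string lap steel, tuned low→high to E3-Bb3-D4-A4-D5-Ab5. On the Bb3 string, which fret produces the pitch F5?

19

F5 is 19 semitones above the open Bb3 (Bb–B–C–Db–…–Eb–E–F), so it sits at fret 19.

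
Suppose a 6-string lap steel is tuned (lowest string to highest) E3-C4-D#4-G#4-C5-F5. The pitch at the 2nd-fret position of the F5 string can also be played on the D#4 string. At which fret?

16

F5 at fret 2 is F5 + 2 semitones = G5.
The open D#4 string is 14 semitones below the open F5, so the same pitch on the D#4 string lies at fret 2 + 14 = 16.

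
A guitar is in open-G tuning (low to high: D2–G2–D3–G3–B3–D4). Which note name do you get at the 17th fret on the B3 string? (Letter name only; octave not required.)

E

The open B3 string plus 17 semitones: B–C–C#–D–…–D–D#–E.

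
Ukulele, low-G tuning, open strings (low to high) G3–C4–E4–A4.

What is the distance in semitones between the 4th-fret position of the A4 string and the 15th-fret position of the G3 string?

3 semitones

A4 at fret 4 → C#5 (MIDI 73); G3 at fret 15 → A#4 (MIDI 70).
73 − 70 = 3, so the two pitches are 3 semitones apart, with C#5 the higher.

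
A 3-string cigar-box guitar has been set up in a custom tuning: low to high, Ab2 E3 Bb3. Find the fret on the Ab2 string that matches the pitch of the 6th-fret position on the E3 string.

Fret 6 on E3 is MIDI 52 + 6 = 58 (Bb3). On the Ab2 string (open MIDI 44), that pitch is 58 − 44 = fret 14.

14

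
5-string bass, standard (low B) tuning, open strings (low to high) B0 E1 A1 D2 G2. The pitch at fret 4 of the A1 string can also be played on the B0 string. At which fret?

Fret 4 on A1 is MIDI 33 + 4 = 37 (C♯2). On the B0 string (open MIDI 23), that pitch is 37 − 23 = fret 14.

14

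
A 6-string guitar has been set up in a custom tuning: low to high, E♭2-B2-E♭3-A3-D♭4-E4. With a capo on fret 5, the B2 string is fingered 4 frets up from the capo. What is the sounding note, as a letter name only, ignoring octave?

The capo raises the open B2 by 5 semitones to E3; fretting 4 more gives B2 + 5 + 4 = B2 + 9 semitones, landing on A♭.
(Also written G♯.)

A♭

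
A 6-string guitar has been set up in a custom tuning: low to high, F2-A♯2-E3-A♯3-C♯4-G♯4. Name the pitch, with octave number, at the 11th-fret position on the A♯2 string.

Each fret is one semitone, so A♯2 + 11 = A3.

A3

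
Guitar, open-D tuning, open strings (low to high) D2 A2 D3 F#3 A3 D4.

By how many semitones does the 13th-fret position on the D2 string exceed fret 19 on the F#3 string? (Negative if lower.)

-22 semitones

D2 at fret 13 → D#3 (MIDI 51); F#3 at fret 19 → C#5 (MIDI 73).
51 − 73 = -22, so the two pitches are 22 semitones apart.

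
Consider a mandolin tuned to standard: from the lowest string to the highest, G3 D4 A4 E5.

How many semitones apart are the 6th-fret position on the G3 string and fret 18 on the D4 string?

19 semitones

G3 at fret 6 → C#4 (MIDI 61); D4 at fret 18 → G#5 (MIDI 80).
61 − 80 = -19, so the two pitches are 19 semitones apart, with G#5 the higher.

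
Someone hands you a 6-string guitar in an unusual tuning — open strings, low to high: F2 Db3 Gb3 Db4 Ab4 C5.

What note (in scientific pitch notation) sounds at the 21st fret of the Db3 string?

Each fret is one semitone, so Db3 + 21 = Bb4.

Bb4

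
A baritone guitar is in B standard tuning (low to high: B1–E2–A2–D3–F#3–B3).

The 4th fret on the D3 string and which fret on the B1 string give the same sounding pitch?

19

D3 at fret 4 is D3 + 4 semitones = F#3.
The open B1 string is 15 semitones below the open D3, so the same pitch on the B1 string lies at fret 4 + 15 = 19.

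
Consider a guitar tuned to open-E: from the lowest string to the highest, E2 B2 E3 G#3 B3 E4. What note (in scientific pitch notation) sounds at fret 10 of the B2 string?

A3

Each fret is one semitone, so B2 + 10 = A3.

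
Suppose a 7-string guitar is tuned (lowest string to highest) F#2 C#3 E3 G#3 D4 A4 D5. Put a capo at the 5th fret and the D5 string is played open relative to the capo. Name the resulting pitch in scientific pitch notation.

G5

The capo raises the open D5 by 5 semitones to G5; fretting 0 more gives D5 + 5 + 0 = D5 + 5 semitones = G5.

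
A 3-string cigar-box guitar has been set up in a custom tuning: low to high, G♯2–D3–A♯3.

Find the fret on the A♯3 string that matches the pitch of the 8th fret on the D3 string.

0

Fret 8 on D3 is MIDI 50 + 8 = 58 (A♯3). On the A♯3 string (open MIDI 58), that pitch is 58 − 58 = fret 0.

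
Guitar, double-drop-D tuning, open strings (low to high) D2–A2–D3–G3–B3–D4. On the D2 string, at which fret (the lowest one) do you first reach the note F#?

From D2, count semitones up the chromatic scale until reaching F#: D–D#–E–F–F# — 4 steps.

4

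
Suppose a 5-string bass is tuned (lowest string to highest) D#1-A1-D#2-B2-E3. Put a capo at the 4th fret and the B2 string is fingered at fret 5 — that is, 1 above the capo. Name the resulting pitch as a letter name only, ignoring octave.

The capo raises the open B2 by 4 semitones to D#3; fretting 1 more gives B2 + 4 + 1 = B2 + 5 semitones, landing on E.

E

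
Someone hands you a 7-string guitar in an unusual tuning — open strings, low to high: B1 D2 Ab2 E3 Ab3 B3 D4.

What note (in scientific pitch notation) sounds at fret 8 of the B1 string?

B1 is MIDI 35. Adding 8 gives 43, which is G2.

G2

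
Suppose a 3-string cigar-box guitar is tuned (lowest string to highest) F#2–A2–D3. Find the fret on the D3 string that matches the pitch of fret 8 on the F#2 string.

0

Fret 8 on F#2 is MIDI 42 + 8 = 50 (D3). On the D3 string (open MIDI 50), that pitch is 50 − 50 = fret 0.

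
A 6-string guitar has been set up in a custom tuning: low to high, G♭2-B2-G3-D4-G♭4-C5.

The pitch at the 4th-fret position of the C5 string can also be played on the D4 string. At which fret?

14

Fret 4 on C5 is MIDI 72 + 4 = 76 (E5). On the D4 string (open MIDI 62), that pitch is 76 − 62 = fret 14.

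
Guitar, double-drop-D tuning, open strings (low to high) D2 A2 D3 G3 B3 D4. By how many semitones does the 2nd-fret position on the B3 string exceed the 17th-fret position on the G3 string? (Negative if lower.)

B3 at fret 2 → C#4 (MIDI 61); G3 at fret 17 → C5 (MIDI 72).
61 − 72 = -11, so the two pitches are 11 semitones apart.

-11 semitones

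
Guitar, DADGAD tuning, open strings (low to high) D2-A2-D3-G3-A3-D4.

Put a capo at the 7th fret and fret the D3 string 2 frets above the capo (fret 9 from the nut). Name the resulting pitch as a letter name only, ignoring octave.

The capo raises the open D3 by 7 semitones to A3; fretting 2 more gives D3 + 7 + 2 = D3 + 9 semitones, landing on B.

B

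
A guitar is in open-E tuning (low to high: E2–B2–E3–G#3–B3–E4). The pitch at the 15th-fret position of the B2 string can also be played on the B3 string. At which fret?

3

B2 at fret 15 is B2 + 15 semitones = D4.
The open B3 string is 12 semitones above the open B2, so the same pitch on the B3 string lies at fret 15 − 12 = 3.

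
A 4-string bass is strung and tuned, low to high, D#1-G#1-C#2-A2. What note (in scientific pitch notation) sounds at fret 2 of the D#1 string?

F1

The open D#1 string plus 2 semitones: D#–E–F.
No B→C boundary is crossed, so the octave stays at 1.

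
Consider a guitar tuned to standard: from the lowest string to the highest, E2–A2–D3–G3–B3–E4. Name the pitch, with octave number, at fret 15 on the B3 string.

D5

B3 is MIDI 59. Adding 15 gives 74, which is D5.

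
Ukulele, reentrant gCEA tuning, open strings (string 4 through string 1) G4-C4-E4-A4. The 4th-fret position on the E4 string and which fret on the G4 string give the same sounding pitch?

Fret 4 on E4 is MIDI 64 + 4 = 68 (G♯4). On the G4 string (open MIDI 67), that pitch is 68 − 67 = fret 1.

1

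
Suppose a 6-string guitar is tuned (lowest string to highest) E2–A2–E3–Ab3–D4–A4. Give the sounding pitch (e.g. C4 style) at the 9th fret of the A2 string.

Each fret is one semitone, so A2 + 9 = Gb3.

Gb3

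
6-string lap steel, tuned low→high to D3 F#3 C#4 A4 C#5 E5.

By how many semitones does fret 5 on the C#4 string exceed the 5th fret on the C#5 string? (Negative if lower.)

-12 semitones

C#4 at fret 5 → F#4 (MIDI 66); C#5 at fret 5 → F#5 (MIDI 78).
66 − 78 = -12, so the two pitches are 12 semitones apart.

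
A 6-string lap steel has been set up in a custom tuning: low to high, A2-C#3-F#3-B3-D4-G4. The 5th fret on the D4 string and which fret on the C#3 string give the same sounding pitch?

18

Fret 5 on D4 is MIDI 62 + 5 = 67 (G4). On the C#3 string (open MIDI 49), that pitch is 67 − 49 = fret 18.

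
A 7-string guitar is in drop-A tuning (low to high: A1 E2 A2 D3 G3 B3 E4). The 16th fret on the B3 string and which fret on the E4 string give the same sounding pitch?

B3 at fret 16 is B3 + 16 semitones = D♯5.
The open E4 string is 5 semitones above the open B3, so the same pitch on the E4 string lies at fret 16 − 5 = 11.

11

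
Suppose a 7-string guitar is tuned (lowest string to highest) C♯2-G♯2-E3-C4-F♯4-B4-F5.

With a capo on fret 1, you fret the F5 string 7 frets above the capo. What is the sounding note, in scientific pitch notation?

C♯6

The capo raises the open F5 by 1 semitone to F♯5; fretting 7 more gives F5 + 1 + 7 = F5 + 8 semitones = C♯6.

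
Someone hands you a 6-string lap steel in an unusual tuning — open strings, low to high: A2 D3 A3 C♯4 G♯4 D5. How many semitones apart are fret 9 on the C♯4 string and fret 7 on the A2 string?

18 semitones

C♯4 at fret 9 → A♯4 (MIDI 70); A2 at fret 7 → E3 (MIDI 52).
70 − 52 = 18, so the two pitches are 18 semitones apart, with A♯4 the higher.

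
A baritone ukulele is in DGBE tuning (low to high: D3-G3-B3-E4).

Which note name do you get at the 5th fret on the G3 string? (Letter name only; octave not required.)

C

Each fret is one semitone, so G3 + 5 = C.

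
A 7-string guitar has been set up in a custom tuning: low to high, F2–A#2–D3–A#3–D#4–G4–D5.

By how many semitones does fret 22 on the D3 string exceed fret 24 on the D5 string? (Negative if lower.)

D3 at fret 22 → C5 (MIDI 72); D5 at fret 24 → D7 (MIDI 98).
72 − 98 = -26, so the two pitches are 26 semitones apart.

-26 semitones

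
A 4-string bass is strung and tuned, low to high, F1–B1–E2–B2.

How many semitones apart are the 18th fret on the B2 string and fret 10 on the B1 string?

20 semitones

B2 at fret 18 → F4 (MIDI 65); B1 at fret 10 → A2 (MIDI 45).
65 − 45 = 20, so the two pitches are 20 semitones apart, with F4 the higher.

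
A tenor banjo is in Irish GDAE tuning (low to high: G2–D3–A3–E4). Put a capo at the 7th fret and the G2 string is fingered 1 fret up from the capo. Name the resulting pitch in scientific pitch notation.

D#3

The capo raises the open G2 by 7 semitones to D3; fretting 1 more gives G2 + 7 + 1 = G2 + 8 semitones = D#3.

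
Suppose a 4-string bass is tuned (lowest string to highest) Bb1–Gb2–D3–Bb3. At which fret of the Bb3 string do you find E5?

E5 is 18 semitones above the open Bb3 (Bb–B–C–Db–…–D–Eb–E), so it sits at fret 18.

18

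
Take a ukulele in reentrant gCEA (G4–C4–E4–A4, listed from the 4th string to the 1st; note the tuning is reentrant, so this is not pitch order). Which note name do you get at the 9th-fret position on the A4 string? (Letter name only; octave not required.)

F♯

A4 is MIDI 69. Adding 9 gives 78; 78 mod 12 = 6, i.e. F♯.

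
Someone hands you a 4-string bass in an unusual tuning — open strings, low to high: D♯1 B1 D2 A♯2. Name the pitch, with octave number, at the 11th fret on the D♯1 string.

D2

Each fret is one semitone, so D♯1 + 11 = D2.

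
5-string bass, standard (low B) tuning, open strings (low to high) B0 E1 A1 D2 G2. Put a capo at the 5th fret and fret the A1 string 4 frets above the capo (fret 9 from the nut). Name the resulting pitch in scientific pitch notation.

The capo raises the open A1 by 5 semitones to D2; fretting 4 more gives A1 + 5 + 4 = A1 + 9 semitones = F♯2.

F♯2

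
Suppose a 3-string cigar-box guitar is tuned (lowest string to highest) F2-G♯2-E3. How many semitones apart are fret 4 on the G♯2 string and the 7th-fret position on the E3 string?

G♯2 at fret 4 → C3 (MIDI 48); E3 at fret 7 → B3 (MIDI 59).
48 − 59 = -11, so the two pitches are 11 semitones apart, with B3 the higher.

11 semitones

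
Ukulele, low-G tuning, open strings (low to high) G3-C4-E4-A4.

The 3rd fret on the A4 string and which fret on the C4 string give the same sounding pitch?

A4 at fret 3 is A4 + 3 semitones = C5.
The open C4 string is 9 semitones below the open A4, so the same pitch on the C4 string lies at fret 3 + 9 = 12.

12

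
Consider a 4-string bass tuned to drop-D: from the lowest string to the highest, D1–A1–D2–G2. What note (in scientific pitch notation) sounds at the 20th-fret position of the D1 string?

D1 is MIDI 26. Adding 20 gives 46, which is A#2.
(Equivalently spelled Bb2.)

A#2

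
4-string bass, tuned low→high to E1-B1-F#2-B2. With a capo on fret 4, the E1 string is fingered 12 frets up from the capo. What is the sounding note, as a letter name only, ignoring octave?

The capo raises the open E1 by 4 semitones to G#1; fretting 12 more gives E1 + 4 + 12 = E1 + 16 semitones, landing on G#.
(Also written Ab.)

G#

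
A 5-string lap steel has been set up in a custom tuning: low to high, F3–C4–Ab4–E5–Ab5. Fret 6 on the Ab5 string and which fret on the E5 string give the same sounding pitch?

Fret 6 on Ab5 is MIDI 80 + 6 = 86 (D6). On the E5 string (open MIDI 76), that pitch is 86 − 76 = fret 10.

10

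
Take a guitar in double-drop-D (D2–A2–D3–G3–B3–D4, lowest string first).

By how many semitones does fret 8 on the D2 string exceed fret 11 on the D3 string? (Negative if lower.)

D2 at fret 8 → A#2 (MIDI 46); D3 at fret 11 → C#4 (MIDI 61).
46 − 61 = -15, so the two pitches are 15 semitones apart.

-15 semitones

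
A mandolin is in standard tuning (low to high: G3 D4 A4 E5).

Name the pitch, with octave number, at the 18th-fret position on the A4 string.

A4 is MIDI 69. Adding 18 gives 87, which is D#6.
(Equivalently spelled Eb6.)

D#6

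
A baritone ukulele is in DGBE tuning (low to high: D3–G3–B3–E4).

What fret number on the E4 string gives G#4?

G#4 is 4 semitones above the open E4 (E–F–F#–G–G#), so it sits at fret 4.

4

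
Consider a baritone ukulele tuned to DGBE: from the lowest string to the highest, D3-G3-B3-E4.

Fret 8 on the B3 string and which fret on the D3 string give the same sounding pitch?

B3 at fret 8 is B3 + 8 semitones = G4.
The open D3 string is 9 semitones below the open B3, so the same pitch on the D3 string lies at fret 8 + 9 = 17.

17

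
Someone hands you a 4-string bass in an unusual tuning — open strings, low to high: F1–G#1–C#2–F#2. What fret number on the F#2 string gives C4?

18

C4 is 18 semitones above the open F#2 (F#–G–G#–A–…–A#–B–C), so it sits at fret 18.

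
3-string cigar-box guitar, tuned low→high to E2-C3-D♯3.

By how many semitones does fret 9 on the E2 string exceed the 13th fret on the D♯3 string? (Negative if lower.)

E2 at fret 9 → C♯3 (MIDI 49); D♯3 at fret 13 → E4 (MIDI 64).
49 − 64 = -15, so the two pitches are 15 semitones apart.

-15 semitones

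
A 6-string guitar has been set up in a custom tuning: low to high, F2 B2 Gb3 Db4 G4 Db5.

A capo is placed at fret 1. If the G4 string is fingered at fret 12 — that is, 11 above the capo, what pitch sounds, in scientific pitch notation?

G5

The capo raises the open G4 by 1 semitone to Ab4; fretting 11 more gives G4 + 1 + 11 = G4 + 12 semitones = G5.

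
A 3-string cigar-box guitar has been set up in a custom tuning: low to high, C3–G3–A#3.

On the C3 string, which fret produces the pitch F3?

F3 is 5 semitones above the open C3 (C–C#–D–D#–E–F), so it sits at fret 5.

5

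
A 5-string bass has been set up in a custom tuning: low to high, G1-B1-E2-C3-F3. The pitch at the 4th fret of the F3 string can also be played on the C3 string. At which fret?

Fret 4 on F3 is MIDI 53 + 4 = 57 (A3). On the C3 string (open MIDI 48), that pitch is 57 − 48 = fret 9.

9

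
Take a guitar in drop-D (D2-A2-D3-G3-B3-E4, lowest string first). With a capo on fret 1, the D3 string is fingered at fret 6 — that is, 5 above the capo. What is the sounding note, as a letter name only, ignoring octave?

The capo raises the open D3 by 1 semitone to D#3; fretting 5 more gives D3 + 1 + 5 = D3 + 6 semitones, landing on G#.
(Also written Ab.)

G#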